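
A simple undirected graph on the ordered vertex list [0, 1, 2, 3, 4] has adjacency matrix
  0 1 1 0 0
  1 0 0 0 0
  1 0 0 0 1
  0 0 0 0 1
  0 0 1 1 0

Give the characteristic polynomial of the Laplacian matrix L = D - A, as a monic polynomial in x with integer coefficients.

Reading degrees in the order [0, 1, 2, 3, 4] gives [2, 1, 2, 1, 2]; set D = diag(2, 1, 2, 1, 2) and form L = D - A. Computing det(xI - L) by cofactor expansion (or equivalently via sum-over-permutations) gives x^5 - 8x^4 + 21x^3 - 20x^2 + 5x. Since p(0) = det(-L) = 0, x divides p(x).

x^5 - 8x^4 + 21x^3 - 20x^2 + 5x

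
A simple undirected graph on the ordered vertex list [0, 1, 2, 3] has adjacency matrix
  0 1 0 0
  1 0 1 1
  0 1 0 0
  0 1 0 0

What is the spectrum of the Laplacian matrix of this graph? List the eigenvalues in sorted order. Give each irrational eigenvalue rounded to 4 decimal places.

Reading degrees in the order [0, 1, 2, 3] gives [1, 3, 1, 1]; set D = diag(1, 3, 1, 1) and form L = D - A. The multiplicity of 0 as a Laplacian eigenvalue equals the number of connected components. The single zero eigenvalue shows the graph is connected.

[0, 1, 1, 4]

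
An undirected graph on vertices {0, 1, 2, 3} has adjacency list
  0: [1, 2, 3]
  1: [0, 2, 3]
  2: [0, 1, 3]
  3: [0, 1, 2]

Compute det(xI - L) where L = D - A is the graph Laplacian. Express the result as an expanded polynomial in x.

With the vertex order [0, 1, 2, 3], the degrees are [3, 3, 3, 3], giving D = diag(3, 3, 3, 3) and L = D - A. Computing det(xI - L) by cofactor expansion (or equivalently via sum-over-permutations) gives x^4 - 12x^3 + 48x^2 - 64x. The coefficient of x^3 equals -trace(L) = -12, matching the sum of degrees. The largest eigenvalue, 4, is at most the vertex count 4. By the matrix-tree theorem the graph has (1/4) * product of the nonzero eigenvalues = 16 spanning trees.

x^4 - 12x^3 + 48x^2 - 64x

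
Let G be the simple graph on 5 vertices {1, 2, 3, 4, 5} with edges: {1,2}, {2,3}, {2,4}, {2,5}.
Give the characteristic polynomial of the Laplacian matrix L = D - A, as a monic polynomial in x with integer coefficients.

With the vertex order [1, 2, 3, 4, 5], the degrees are [1, 4, 1, 1, 1], giving D = diag(1, 4, 1, 1, 1) and L = D - A. L has integer entries, so p(x) = det(xI - L) has integer coefficients. Expanding the determinant yields x^5 - 8x^4 + 18x^3 - 16x^2 + 5x. Since p(0) = det(-L) = 0, x divides p(x). By the matrix-tree theorem the graph has (1/5) * product of the nonzero eigenvalues = 1 spanning tree.

x^5 - 8x^4 + 18x^3 - 16x^2 + 5x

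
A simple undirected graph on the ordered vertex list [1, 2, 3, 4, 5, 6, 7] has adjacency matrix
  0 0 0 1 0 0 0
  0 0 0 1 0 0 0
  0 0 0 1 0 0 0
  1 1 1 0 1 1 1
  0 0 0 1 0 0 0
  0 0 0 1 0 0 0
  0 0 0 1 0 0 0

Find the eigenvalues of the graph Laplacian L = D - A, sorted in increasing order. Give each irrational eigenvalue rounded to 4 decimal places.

[0, 1, 1, 1, 1, 1, 7]

Reading degrees in the order [1, 2, 3, 4, 5, 6, 7] gives [1, 1, 1, 6, 1, 1, 1]; set D = diag(1, 1, 1, 6, 1, 1, 1) and form L = D - A. Diagonalising L (or applying a numerical eigensolver to the 7x7 matrix) gives the spectrum above. By the matrix-tree theorem the graph has (1/7) * product of the nonzero eigenvalues = 1 spanning tree.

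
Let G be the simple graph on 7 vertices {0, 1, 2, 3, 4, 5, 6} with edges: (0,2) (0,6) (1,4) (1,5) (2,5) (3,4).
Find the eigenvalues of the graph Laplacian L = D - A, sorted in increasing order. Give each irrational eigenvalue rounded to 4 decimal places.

[0, 0.1981, 0.7530, 1.5550, 2.4450, 3.2470, 3.8019]

With the vertex order [0, 1, 2, 3, 4, 5, 6], the degrees are [2, 2, 2, 1, 2, 2, 1], giving D = diag(2, 2, 2, 1, 2, 2, 1) and L = D - A. The multiplicity of 0 as a Laplacian eigenvalue equals the number of connected components. The largest eigenvalue, 3.8019, is at most the vertex count 7.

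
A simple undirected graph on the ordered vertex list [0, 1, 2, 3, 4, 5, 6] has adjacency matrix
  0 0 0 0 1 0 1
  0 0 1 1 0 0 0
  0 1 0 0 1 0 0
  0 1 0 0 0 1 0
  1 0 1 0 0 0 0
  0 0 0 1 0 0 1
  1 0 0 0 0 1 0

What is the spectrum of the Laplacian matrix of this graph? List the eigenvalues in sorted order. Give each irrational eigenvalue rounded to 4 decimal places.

[0, 0.7530, 0.7530, 2.4450, 2.4450, 3.8019, 3.8019]

Reading degrees in the order [0, 1, 2, 3, 4, 5, 6] gives [2, 2, 2, 2, 2, 2, 2]; set D = diag(2, 2, 2, 2, 2, 2, 2) and form L = D - A. Diagonalising L (or applying a numerical eigensolver to the 7x7 matrix) gives the spectrum above. The single zero eigenvalue shows the graph is connected. By the matrix-tree theorem the graph has (1/7) * product of the nonzero eigenvalues = 7 spanning trees. The largest eigenvalue, 3.8019, is at most the vertex count 7.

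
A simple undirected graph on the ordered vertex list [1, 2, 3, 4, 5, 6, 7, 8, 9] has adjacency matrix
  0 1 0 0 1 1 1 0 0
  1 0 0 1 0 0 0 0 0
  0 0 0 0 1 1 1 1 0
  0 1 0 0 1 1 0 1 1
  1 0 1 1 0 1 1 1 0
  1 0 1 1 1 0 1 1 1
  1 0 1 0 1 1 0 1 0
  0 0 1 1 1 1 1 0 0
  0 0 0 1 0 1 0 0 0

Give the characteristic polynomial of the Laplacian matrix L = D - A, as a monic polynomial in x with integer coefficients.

x^9 - 40x^8 + 680x^7 - 6392x^6 + 36164x^5 - 125366x^4 + 258256x^3 - 287026x^2 + 131382x

Reading degrees in the order [1, 2, 3, 4, 5, 6, 7, 8, 9] gives [4, 2, 4, 5, 6, 7, 5, 5, 2]; set D = diag(4, 2, 4, 5, 6, 7, 5, 5, 2) and form L = D - A. Computing det(xI - L) by cofactor expansion (or equivalently via sum-over-permutations) gives x^9 - 40x^8 + 680x^7 - 6392x^6 + 36164x^5 - 125366x^4 + 258256x^3 - 287026x^2 + 131382x. Since p(0) = det(-L) = 0, x divides p(x).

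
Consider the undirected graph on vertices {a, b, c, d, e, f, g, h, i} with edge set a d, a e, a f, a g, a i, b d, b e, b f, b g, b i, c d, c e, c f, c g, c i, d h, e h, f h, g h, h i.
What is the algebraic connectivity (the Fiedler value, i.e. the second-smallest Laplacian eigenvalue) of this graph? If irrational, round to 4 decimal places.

4

Reading degrees in the order [a, b, c, d, e, f, g, h, i] gives [5, 5, 5, 4, 4, 4, 4, 5, 4]; set D = diag(5, 5, 5, 4, 4, 4, 4, 5, 4) and form L = D - A. The sorted Laplacian eigenvalues are [0, 4, 4, 4, 4, 5, 5, 5, 9]; the algebraic connectivity is the second entry, 4. The largest eigenvalue, 9, is at most the vertex count 9.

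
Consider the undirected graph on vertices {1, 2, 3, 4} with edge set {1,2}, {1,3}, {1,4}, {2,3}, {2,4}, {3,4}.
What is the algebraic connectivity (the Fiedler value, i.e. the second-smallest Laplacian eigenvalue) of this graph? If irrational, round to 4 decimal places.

Each diagonal entry of L is the vertex degree and each off-diagonal entry is -1 where an edge is present, 0 otherwise; in the order [1, 2, 3, 4] the diagonal is [3, 3, 3, 3]. The sorted Laplacian eigenvalues are [0, 4, 4, 4]; the algebraic connectivity is the second entry, 4. There is one zero in the spectrum, matching the 1 component. The largest eigenvalue, 4, is at most the vertex count 4.

4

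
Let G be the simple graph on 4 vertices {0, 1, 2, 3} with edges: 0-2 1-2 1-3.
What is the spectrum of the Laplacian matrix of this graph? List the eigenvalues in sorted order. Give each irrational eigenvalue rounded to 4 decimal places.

Reading degrees in the order [0, 1, 2, 3] gives [1, 2, 2, 1]; set D = diag(1, 2, 2, 1) and form L = D - A. The multiplicity of 0 as a Laplacian eigenvalue equals the number of connected components. The single zero eigenvalue shows the graph is connected. There is one zero in the spectrum, matching the 1 component.

[0, 0.5858, 2, 3.4142]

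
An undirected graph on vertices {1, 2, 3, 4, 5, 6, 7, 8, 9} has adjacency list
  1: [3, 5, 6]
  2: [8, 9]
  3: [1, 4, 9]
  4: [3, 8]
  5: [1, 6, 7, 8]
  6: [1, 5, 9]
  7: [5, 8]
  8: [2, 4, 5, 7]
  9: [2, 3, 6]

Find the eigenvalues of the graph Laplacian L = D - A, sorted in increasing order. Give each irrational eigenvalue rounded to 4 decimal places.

[0, 1.2679, 1.4384, 1.5188, 3, 3.3111, 4.7321, 5.1701, 5.5616]

Each diagonal entry of L is the vertex degree and each off-diagonal entry is -1 where an edge is present, 0 otherwise; in the order [1, 2, 3, 4, 5, 6, 7, 8, 9] the diagonal is [3, 2, 3, 2, 4, 3, 2, 4, 3]. L is symmetric positive semidefinite, so every eigenvalue is real and nonnegative. There is one zero in the spectrum, matching the 1 component.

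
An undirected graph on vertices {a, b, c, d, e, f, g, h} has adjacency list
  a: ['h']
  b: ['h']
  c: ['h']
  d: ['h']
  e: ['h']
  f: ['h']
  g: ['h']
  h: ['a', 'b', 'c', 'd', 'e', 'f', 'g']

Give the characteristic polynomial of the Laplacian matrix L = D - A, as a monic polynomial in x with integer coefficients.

With the vertex order [a, b, c, d, e, f, g, h], the degrees are [1, 1, 1, 1, 1, 1, 1, 7], giving D = diag(1, 1, 1, 1, 1, 1, 1, 7) and L = D - A. The eigenvalues of L are [0, 1, 1, 1, 1, 1, 1, 8]; the characteristic polynomial is the product of (x - lambda_i), which multiplies out to x^8 - 14x^7 + 63x^6 - 140x^5 + 175x^4 - 126x^3 + 49x^2 - 8x. The coefficient of x^7 equals -trace(L) = -14, matching the sum of degrees. The largest eigenvalue, 8, is at most the vertex count 8.

x^8 - 14x^7 + 63x^6 - 140x^5 + 175x^4 - 126x^3 + 49x^2 - 8x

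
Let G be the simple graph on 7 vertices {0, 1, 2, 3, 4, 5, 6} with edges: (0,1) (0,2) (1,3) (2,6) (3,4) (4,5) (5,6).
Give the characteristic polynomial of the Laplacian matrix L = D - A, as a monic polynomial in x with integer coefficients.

x^7 - 14x^6 + 77x^5 - 210x^4 + 294x^3 - 196x^2 + 49x

Reading degrees in the order [0, 1, 2, 3, 4, 5, 6] gives [2, 2, 2, 2, 2, 2, 2]; set D = diag(2, 2, 2, 2, 2, 2, 2) and form L = D - A. Computing det(xI - L) by cofactor expansion (or equivalently via sum-over-permutations) gives x^7 - 14x^6 + 77x^5 - 210x^4 + 294x^3 - 196x^2 + 49x. The coefficient of x^6 equals -trace(L) = -14, matching the sum of degrees. The largest eigenvalue, 3.8019, is at most the vertex count 7. The eigenvalues sum to 14, which equals trace(L) = 2|E|.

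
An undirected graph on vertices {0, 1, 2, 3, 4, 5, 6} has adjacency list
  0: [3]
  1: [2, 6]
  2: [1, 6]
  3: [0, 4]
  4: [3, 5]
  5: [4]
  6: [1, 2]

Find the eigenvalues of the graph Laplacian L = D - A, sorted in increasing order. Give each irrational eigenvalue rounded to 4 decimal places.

Each diagonal entry of L is the vertex degree and each off-diagonal entry is -1 where an edge is present, 0 otherwise; in the order [0, 1, 2, 3, 4, 5, 6] the diagonal is [1, 2, 2, 2, 2, 1, 2]. The multiplicity of 0 as a Laplacian eigenvalue equals the number of connected components. The 2 zero eigenvalues correspond to the 2 connected components.

[0, 0, 0.5858, 2, 3, 3, 3.4142]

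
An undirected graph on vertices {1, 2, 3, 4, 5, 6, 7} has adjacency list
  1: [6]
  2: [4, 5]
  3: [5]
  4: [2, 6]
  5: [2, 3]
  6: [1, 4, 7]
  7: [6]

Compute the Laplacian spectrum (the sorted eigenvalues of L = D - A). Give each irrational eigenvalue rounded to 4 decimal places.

With the vertex order [1, 2, 3, 4, 5, 6, 7], the degrees are [1, 2, 1, 2, 2, 3, 1], giving D = diag(1, 2, 1, 2, 2, 3, 1) and L = D - A. Since every row of L sums to 0, the all-ones vector is in the kernel and 0 is an eigenvalue. The single zero eigenvalue shows the graph is connected.

[0, 0.2254, 1, 1, 2.1859, 3.3604, 4.2283]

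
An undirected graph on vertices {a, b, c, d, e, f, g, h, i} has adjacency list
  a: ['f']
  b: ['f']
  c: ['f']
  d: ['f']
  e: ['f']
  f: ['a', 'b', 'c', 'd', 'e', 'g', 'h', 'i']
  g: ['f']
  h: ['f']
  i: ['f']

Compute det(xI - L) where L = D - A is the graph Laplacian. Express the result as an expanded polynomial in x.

Reading degrees in the order [a, b, c, d, e, f, g, h, i] gives [1, 1, 1, 1, 1, 8, 1, 1, 1]; set D = diag(1, 1, 1, 1, 1, 8, 1, 1, 1) and form L = D - A. The eigenvalues of L are [0, 1, 1, 1, 1, 1, 1, 1, 9]; the characteristic polynomial is the product of (x - lambda_i), which multiplies out to x^9 - 16x^8 + 84x^7 - 224x^6 + 350x^5 - 336x^4 + 196x^3 - 64x^2 + 9x. Since p(0) = det(-L) = 0, x divides p(x). The largest eigenvalue, 9, is at most the vertex count 9.

x^9 - 16x^8 + 84x^7 - 224x^6 + 350x^5 - 336x^4 + 196x^3 - 64x^2 + 9x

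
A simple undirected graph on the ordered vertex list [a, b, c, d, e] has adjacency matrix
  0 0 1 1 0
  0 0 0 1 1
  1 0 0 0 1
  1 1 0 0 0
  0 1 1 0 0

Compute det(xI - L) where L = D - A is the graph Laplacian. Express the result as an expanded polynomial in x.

With the vertex order [a, b, c, d, e], the degrees are [2, 2, 2, 2, 2], giving D = diag(2, 2, 2, 2, 2) and L = D - A. Computing det(xI - L) by cofactor expansion (or equivalently via sum-over-permutations) gives x^5 - 10x^4 + 35x^3 - 50x^2 + 25x. The constant term is 0 because L is singular (the all-ones vector lies in its kernel). There is one zero in the spectrum, matching the 1 component. By the matrix-tree theorem the graph has (1/5) * product of the nonzero eigenvalues = 5 spanning trees.

x^5 - 10x^4 + 35x^3 - 50x^2 + 25x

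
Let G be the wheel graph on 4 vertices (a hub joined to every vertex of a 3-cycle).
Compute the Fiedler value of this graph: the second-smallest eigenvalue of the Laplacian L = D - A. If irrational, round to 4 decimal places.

The graph has 4 vertices and degree multiset [3, 3, 3, 3]; D is the diagonal matrix of degrees and L = D - A. Computing the eigenvalues of L and sorting gives [0, 4, 4, 4]. The Fiedler value lambda_2 = 4 is strictly positive, so the graph is connected.

4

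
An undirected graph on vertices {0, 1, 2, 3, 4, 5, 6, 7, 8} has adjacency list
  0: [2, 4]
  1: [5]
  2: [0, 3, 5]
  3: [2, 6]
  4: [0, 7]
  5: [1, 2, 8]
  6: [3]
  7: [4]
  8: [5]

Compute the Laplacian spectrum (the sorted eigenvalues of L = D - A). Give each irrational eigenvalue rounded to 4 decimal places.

With the vertex order [0, 1, 2, 3, 4, 5, 6, 7, 8], the degrees are [2, 1, 3, 2, 2, 3, 1, 1, 1], giving D = diag(2, 1, 3, 2, 2, 3, 1, 1, 1) and L = D - A. L is symmetric positive semidefinite, so every eigenvalue is real and nonnegative.

[0, 0.2217, 0.3327, 1, 1.1923, 2.1071, 3, 3.4413, 4.7049]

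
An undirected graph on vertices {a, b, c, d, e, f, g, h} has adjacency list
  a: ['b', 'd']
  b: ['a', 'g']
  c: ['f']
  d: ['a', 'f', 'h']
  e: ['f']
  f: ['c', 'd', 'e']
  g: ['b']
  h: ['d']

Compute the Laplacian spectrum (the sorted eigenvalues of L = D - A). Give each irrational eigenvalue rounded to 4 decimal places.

Reading degrees in the order [a, b, c, d, e, f, g, h] gives [2, 2, 1, 3, 1, 3, 1, 1]; set D = diag(2, 2, 1, 3, 1, 3, 1, 1) and form L = D - A. Since every row of L sums to 0, the all-ones vector is in the kernel and 0 is an eigenvalue. The single zero eigenvalue shows the graph is connected. There is one zero in the spectrum, matching the 1 component.

[0, 0.2243, 0.5858, 1, 1.4108, 2.7237, 3.4142, 4.6412]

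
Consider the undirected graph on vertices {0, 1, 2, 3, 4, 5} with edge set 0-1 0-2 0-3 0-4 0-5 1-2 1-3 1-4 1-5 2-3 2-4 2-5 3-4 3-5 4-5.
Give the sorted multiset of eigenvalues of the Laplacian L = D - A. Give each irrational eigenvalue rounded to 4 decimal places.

With the vertex order [0, 1, 2, 3, 4, 5], the degrees are [5, 5, 5, 5, 5, 5], giving D = diag(5, 5, 5, 5, 5, 5) and L = D - A. Diagonalising L (or applying a numerical eigensolver to the 6x6 matrix) gives the spectrum above. The single zero eigenvalue shows the graph is connected. The eigenvalues sum to 30, which equals trace(L) = 2|E|. There is one zero in the spectrum, matching the 1 component.

[0, 6, 6, 6, 6, 6]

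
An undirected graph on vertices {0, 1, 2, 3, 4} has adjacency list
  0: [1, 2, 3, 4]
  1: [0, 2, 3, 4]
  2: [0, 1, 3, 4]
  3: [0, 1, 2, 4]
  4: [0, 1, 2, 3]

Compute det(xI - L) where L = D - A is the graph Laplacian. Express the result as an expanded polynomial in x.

x^5 - 20x^4 + 150x^3 - 500x^2 + 625x

Each diagonal entry of L is the vertex degree and each off-diagonal entry is -1 where an edge is present, 0 otherwise; in the order [0, 1, 2, 3, 4] the diagonal is [4, 4, 4, 4, 4]. The eigenvalues of L are [0, 5, 5, 5, 5]; the characteristic polynomial is the product of (x - lambda_i), which multiplies out to x^5 - 20x^4 + 150x^3 - 500x^2 + 625x. The coefficient of x^4 equals -trace(L) = -20, matching the sum of degrees. The largest eigenvalue, 5, is at most the vertex count 5. By the matrix-tree theorem the graph has (1/5) * product of the nonzero eigenvalues = 125 spanning trees.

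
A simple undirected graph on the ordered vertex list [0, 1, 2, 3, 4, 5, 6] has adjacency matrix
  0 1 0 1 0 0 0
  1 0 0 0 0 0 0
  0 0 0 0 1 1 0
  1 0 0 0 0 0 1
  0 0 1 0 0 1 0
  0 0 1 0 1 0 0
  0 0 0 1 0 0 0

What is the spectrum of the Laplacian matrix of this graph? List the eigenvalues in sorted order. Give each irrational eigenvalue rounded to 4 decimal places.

[0, 0, 0.5858, 2, 3, 3, 3.4142]

With the vertex order [0, 1, 2, 3, 4, 5, 6], the degrees are [2, 1, 2, 2, 2, 2, 1], giving D = diag(2, 1, 2, 2, 2, 2, 1) and L = D - A. The multiplicity of 0 as a Laplacian eigenvalue equals the number of connected components. The 2 zero eigenvalues correspond to the 2 connected components. The largest eigenvalue, 3.4142, is at most the vertex count 7. The eigenvalues sum to 12, which equals trace(L) = 2|E|.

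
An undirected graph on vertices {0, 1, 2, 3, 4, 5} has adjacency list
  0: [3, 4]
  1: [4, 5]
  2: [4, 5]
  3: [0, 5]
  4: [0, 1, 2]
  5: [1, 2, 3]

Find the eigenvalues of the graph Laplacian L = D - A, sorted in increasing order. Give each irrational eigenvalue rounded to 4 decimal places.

[0, 1.2679, 2, 2, 4, 4.7321]

Reading degrees in the order [0, 1, 2, 3, 4, 5] gives [2, 2, 2, 2, 3, 3]; set D = diag(2, 2, 2, 2, 3, 3) and form L = D - A. Diagonalising L (or applying a numerical eigensolver to the 6x6 matrix) gives the spectrum above. The single zero eigenvalue shows the graph is connected. The largest eigenvalue, 4.7321, is at most the vertex count 6.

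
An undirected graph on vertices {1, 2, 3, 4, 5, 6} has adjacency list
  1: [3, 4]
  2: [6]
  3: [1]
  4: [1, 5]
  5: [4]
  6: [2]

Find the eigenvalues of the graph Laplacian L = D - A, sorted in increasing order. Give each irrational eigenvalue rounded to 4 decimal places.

[0, 0, 0.5858, 2, 2, 3.4142]

Each diagonal entry of L is the vertex degree and each off-diagonal entry is -1 where an edge is present, 0 otherwise; in the order [1, 2, 3, 4, 5, 6] the diagonal is [2, 1, 1, 2, 1, 1]. The multiplicity of 0 as a Laplacian eigenvalue equals the number of connected components. The 2 zero eigenvalues correspond to the 2 connected components. The eigenvalues sum to 8, which equals trace(L) = 2|E|.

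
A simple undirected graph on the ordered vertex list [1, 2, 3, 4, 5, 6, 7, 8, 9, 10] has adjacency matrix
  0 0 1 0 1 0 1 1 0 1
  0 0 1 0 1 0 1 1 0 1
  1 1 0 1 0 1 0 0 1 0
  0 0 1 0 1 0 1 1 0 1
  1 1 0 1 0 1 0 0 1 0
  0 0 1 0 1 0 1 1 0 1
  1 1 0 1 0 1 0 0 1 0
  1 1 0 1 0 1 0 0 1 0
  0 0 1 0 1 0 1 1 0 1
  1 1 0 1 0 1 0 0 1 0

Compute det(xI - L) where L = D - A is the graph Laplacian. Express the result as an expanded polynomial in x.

Each diagonal entry of L is the vertex degree and each off-diagonal entry is -1 where an edge is present, 0 otherwise; in the order [1, 2, 3, 4, 5, 6, 7, 8, 9, 10] the diagonal is [5, 5, 5, 5, 5, 5, 5, 5, 5, 5]. The eigenvalues of L are [0, 5, 5, 5, 5, 5, 5, 5, 5, 10]; the characteristic polynomial is the product of (x - lambda_i), which multiplies out to x^10 - 50x^9 + 1100x^8 - 14000x^7 + 113750x^6 - 612500x^5 + 2187500x^4 - 5000000x^3 + 6640625x^2 - 3906250x. Since p(0) = det(-L) = 0, x divides p(x).

x^10 - 50x^9 + 1100x^8 - 14000x^7 + 113750x^6 - 612500x^5 + 2187500x^4 - 5000000x^3 + 6640625x^2 - 3906250x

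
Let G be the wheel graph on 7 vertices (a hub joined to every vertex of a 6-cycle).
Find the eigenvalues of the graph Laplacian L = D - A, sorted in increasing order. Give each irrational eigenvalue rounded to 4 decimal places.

[0, 2, 2, 4, 4, 5, 7]

The graph has 7 vertices and degree multiset [6, 3, 3, 3, 3, 3, 3]; D is the diagonal matrix of degrees and L = D - A. The multiplicity of 0 as a Laplacian eigenvalue equals the number of connected components.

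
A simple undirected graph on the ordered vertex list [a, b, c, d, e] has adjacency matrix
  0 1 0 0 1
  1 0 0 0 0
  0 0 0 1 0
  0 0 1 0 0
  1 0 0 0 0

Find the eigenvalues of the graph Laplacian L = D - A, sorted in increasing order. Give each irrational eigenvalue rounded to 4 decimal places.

[0, 0, 1, 2, 3]

With the vertex order [a, b, c, d, e], the degrees are [2, 1, 1, 1, 1], giving D = diag(2, 1, 1, 1, 1) and L = D - A. The multiplicity of 0 as a Laplacian eigenvalue equals the number of connected components. The 2 zero eigenvalues correspond to the 2 connected components. The largest eigenvalue, 3, is at most the vertex count 5.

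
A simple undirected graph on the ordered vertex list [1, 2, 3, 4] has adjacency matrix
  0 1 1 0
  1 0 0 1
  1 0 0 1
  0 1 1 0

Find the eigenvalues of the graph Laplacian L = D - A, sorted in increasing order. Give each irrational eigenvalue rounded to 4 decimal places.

[0, 2, 2, 4]

Reading degrees in the order [1, 2, 3, 4] gives [2, 2, 2, 2]; set D = diag(2, 2, 2, 2) and form L = D - A. Diagonalising L (or applying a numerical eigensolver to the 4x4 matrix) gives the spectrum above. The eigenvalues sum to 8, which equals trace(L) = 2|E|.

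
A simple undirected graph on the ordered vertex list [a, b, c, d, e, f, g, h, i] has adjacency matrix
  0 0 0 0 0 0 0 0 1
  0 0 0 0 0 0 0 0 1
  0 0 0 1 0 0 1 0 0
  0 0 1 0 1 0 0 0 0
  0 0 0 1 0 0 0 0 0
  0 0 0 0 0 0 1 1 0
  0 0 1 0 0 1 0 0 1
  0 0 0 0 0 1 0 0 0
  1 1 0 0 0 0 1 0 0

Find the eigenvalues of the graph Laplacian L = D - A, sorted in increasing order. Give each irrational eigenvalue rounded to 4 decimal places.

Reading degrees in the order [a, b, c, d, e, f, g, h, i] gives [1, 1, 2, 2, 1, 2, 3, 1, 3]; set D = diag(1, 1, 2, 2, 1, 2, 3, 1, 3) and form L = D - A. Since every row of L sums to 0, the all-ones vector is in the kernel and 0 is an eigenvalue. There is one zero in the spectrum, matching the 1 component.

[0, 0.2217, 0.3327, 1, 1.1923, 2.1071, 3, 3.4413, 4.7049]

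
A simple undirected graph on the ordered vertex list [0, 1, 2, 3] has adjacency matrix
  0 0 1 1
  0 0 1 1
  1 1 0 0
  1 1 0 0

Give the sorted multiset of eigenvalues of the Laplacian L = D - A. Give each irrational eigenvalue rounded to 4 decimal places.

With the vertex order [0, 1, 2, 3], the degrees are [2, 2, 2, 2], giving D = diag(2, 2, 2, 2) and L = D - A. Diagonalising L (or applying a numerical eigensolver to the 4x4 matrix) gives the spectrum above. The single zero eigenvalue shows the graph is connected. The largest eigenvalue, 4, is at most the vertex count 4.

[0, 2, 2, 4]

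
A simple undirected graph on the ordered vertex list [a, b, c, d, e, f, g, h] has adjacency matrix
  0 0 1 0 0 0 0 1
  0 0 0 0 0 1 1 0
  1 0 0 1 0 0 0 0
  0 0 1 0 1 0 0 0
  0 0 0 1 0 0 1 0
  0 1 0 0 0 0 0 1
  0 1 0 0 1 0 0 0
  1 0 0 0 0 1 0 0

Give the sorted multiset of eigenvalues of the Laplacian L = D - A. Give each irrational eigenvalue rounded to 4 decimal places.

[0, 0.5858, 0.5858, 2, 2, 3.4142, 3.4142, 4]

Reading degrees in the order [a, b, c, d, e, f, g, h] gives [2, 2, 2, 2, 2, 2, 2, 2]; set D = diag(2, 2, 2, 2, 2, 2, 2, 2) and form L = D - A. Since every row of L sums to 0, the all-ones vector is in the kernel and 0 is an eigenvalue.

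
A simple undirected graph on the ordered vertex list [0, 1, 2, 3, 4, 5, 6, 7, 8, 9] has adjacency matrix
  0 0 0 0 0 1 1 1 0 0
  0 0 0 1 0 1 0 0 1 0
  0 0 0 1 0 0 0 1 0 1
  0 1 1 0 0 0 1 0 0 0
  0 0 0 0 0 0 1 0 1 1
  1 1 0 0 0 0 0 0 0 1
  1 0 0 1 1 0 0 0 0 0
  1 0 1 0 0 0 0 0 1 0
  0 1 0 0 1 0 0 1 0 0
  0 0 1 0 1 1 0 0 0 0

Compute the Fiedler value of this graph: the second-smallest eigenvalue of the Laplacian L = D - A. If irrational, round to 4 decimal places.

2

Each diagonal entry of L is the vertex degree and each off-diagonal entry is -1 where an edge is present, 0 otherwise; in the order [0, 1, 2, 3, 4, 5, 6, 7, 8, 9] the diagonal is [3, 3, 3, 3, 3, 3, 3, 3, 3, 3]. The sorted Laplacian eigenvalues are [0, 2, 2, 2, 2, 2, 5, 5, 5, 5]; the algebraic connectivity is the second entry, 2. There is one zero in the spectrum, matching the 1 component.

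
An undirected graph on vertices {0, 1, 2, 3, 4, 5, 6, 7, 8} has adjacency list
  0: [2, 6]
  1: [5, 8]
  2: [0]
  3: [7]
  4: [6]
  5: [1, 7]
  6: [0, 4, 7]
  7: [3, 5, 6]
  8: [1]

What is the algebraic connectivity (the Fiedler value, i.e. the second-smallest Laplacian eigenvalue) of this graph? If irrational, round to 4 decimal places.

0.1862

Reading degrees in the order [0, 1, 2, 3, 4, 5, 6, 7, 8] gives [2, 2, 1, 1, 1, 2, 3, 3, 1]; set D = diag(2, 2, 1, 1, 1, 2, 3, 3, 1) and form L = D - A. Computing the eigenvalues of L and sorting gives [0, 0.1862, 0.4822, 0.7043, 1.4073, 2.1338, 2.8532, 3.5372, 4.6958]. The Fiedler value lambda_2 = 0.1862 is strictly positive, so the graph is connected. There is one zero in the spectrum, matching the 1 component.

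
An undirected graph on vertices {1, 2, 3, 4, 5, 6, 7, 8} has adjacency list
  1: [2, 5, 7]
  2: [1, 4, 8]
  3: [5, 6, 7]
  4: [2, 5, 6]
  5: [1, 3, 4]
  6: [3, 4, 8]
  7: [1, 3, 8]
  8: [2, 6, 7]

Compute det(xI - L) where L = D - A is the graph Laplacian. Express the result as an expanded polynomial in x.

Reading degrees in the order [1, 2, 3, 4, 5, 6, 7, 8] gives [3, 3, 3, 3, 3, 3, 3, 3]; set D = diag(3, 3, 3, 3, 3, 3, 3, 3) and form L = D - A. Computing det(xI - L) by cofactor expansion (or equivalently via sum-over-permutations) gives x^8 - 24x^7 + 240x^6 - 1296x^5 + 4080x^4 - 7488x^3 + 7424x^2 - 3072x. The constant term is 0 because L is singular (the all-ones vector lies in its kernel). There is one zero in the spectrum, matching the 1 component. The largest eigenvalue, 6, is at most the vertex count 8.

x^8 - 24x^7 + 240x^6 - 1296x^5 + 4080x^4 - 7488x^3 + 7424x^2 - 3072x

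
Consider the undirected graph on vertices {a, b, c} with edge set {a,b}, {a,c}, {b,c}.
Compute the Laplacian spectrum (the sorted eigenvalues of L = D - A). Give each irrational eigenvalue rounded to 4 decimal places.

With the vertex order [a, b, c], the degrees are [2, 2, 2], giving D = diag(2, 2, 2) and L = D - A. Diagonalising L (or applying a numerical eigensolver to the 3x3 matrix) gives the spectrum above. By the matrix-tree theorem the graph has (1/3) * product of the nonzero eigenvalues = 3 spanning trees.

[0, 3, 3]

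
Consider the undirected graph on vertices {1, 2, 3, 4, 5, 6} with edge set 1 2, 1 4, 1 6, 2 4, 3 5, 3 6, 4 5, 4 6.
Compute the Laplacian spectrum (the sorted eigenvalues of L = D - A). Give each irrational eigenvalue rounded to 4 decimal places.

[0, 1.1088, 2.2954, 3, 4.3174, 5.2784]

Each diagonal entry of L is the vertex degree and each off-diagonal entry is -1 where an edge is present, 0 otherwise; in the order [1, 2, 3, 4, 5, 6] the diagonal is [3, 2, 2, 4, 2, 3]. Since every row of L sums to 0, the all-ones vector is in the kernel and 0 is an eigenvalue. The single zero eigenvalue shows the graph is connected. By the matrix-tree theorem the graph has (1/6) * product of the nonzero eigenvalues = 29 spanning trees.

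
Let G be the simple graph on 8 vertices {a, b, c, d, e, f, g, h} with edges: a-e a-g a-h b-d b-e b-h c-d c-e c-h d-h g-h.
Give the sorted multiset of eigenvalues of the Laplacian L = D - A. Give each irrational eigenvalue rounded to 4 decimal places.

[0, 0, 1.4229, 2.5259, 3, 3.8673, 4.8504, 6.3335]

Each diagonal entry of L is the vertex degree and each off-diagonal entry is -1 where an edge is present, 0 otherwise; in the order [a, b, c, d, e, f, g, h] the diagonal is [3, 3, 3, 3, 3, 0, 2, 5]. L is symmetric positive semidefinite, so every eigenvalue is real and nonnegative. The 2 zero eigenvalues correspond to the 2 connected components. The eigenvalues sum to 22, which equals trace(L) = 2|E|.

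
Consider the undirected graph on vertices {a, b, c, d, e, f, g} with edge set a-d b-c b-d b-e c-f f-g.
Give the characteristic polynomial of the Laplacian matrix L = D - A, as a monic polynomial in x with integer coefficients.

Reading degrees in the order [a, b, c, d, e, f, g] gives [1, 3, 2, 2, 1, 2, 1]; set D = diag(1, 3, 2, 2, 1, 2, 1) and form L = D - A. Computing det(xI - L) by cofactor expansion (or equivalently via sum-over-permutations) gives x^7 - 12x^6 + 54x^5 - 114x^4 + 115x^3 - 50x^2 + 7x. The constant term is 0 because L is singular (the all-ones vector lies in its kernel). The largest eigenvalue, 4.3342, is at most the vertex count 7. The eigenvalues sum to 12, which equals trace(L) = 2|E|.

x^7 - 12x^6 + 54x^5 - 114x^4 + 115x^3 - 50x^2 + 7x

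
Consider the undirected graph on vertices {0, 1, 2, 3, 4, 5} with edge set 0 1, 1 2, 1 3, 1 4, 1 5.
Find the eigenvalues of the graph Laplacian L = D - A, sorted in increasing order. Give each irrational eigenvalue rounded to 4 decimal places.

[0, 1, 1, 1, 1, 6]

Each diagonal entry of L is the vertex degree and each off-diagonal entry is -1 where an edge is present, 0 otherwise; in the order [0, 1, 2, 3, 4, 5] the diagonal is [1, 5, 1, 1, 1, 1]. Diagonalising L (or applying a numerical eigensolver to the 6x6 matrix) gives the spectrum above. The single zero eigenvalue shows the graph is connected. By the matrix-tree theorem the graph has (1/6) * product of the nonzero eigenvalues = 1 spanning tree.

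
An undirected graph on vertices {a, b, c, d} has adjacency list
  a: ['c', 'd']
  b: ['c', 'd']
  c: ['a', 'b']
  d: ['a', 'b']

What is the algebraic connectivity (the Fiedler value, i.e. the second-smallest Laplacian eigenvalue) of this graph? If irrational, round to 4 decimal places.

2

With the vertex order [a, b, c, d], the degrees are [2, 2, 2, 2], giving D = diag(2, 2, 2, 2) and L = D - A. The sorted Laplacian eigenvalues are [0, 2, 2, 4]; the algebraic connectivity is the second entry, 2. The largest eigenvalue, 4, is at most the vertex count 4. By the matrix-tree theorem the graph has (1/4) * product of the nonzero eigenvalues = 4 spanning trees.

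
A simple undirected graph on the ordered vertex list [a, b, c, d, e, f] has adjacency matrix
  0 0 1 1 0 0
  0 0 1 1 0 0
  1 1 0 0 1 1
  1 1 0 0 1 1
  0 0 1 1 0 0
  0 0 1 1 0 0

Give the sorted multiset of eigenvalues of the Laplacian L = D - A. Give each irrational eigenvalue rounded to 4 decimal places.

Reading degrees in the order [a, b, c, d, e, f] gives [2, 2, 4, 4, 2, 2]; set D = diag(2, 2, 4, 4, 2, 2) and form L = D - A. L is symmetric positive semidefinite, so every eigenvalue is real and nonnegative. The largest eigenvalue, 6, is at most the vertex count 6.

[0, 2, 2, 2, 4, 6]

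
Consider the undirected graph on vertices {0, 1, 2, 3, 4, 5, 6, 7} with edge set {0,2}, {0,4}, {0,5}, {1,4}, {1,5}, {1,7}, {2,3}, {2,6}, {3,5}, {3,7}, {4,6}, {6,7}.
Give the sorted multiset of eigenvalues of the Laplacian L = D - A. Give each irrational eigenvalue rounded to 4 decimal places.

Reading degrees in the order [0, 1, 2, 3, 4, 5, 6, 7] gives [3, 3, 3, 3, 3, 3, 3, 3]; set D = diag(3, 3, 3, 3, 3, 3, 3, 3) and form L = D - A. Since every row of L sums to 0, the all-ones vector is in the kernel and 0 is an eigenvalue. The single zero eigenvalue shows the graph is connected.

[0, 2, 2, 2, 4, 4, 4, 6]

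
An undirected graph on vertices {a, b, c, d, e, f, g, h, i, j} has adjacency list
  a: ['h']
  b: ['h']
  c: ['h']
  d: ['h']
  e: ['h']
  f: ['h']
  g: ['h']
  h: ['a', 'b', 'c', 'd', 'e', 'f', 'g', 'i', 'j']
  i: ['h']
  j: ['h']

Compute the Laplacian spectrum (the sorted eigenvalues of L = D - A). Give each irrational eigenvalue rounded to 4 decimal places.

Reading degrees in the order [a, b, c, d, e, f, g, h, i, j] gives [1, 1, 1, 1, 1, 1, 1, 9, 1, 1]; set D = diag(1, 1, 1, 1, 1, 1, 1, 9, 1, 1) and form L = D - A. The multiplicity of 0 as a Laplacian eigenvalue equals the number of connected components. The single zero eigenvalue shows the graph is connected.

[0, 1, 1, 1, 1, 1, 1, 1, 1, 10]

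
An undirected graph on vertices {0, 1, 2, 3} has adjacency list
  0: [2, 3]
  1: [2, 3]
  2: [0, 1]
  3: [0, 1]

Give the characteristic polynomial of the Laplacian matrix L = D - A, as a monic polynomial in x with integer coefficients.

x^4 - 8x^3 + 20x^2 - 16x

Reading degrees in the order [0, 1, 2, 3] gives [2, 2, 2, 2]; set D = diag(2, 2, 2, 2) and form L = D - A. The eigenvalues of L are [0, 2, 2, 4]; the characteristic polynomial is the product of (x - lambda_i), which multiplies out to x^4 - 8x^3 + 20x^2 - 16x. The constant term is 0 because L is singular (the all-ones vector lies in its kernel). The largest eigenvalue, 4, is at most the vertex count 4.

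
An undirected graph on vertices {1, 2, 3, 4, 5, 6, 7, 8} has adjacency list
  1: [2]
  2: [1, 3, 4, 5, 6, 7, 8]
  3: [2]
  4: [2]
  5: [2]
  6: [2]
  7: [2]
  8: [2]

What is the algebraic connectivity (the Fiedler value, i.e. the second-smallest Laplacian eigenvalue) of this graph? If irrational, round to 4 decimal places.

Each diagonal entry of L is the vertex degree and each off-diagonal entry is -1 where an edge is present, 0 otherwise; in the order [1, 2, 3, 4, 5, 6, 7, 8] the diagonal is [1, 7, 1, 1, 1, 1, 1, 1]. Computing the eigenvalues of L and sorting gives [0, 1, 1, 1, 1, 1, 1, 8]. The Fiedler value lambda_2 = 1 is strictly positive, so the graph is connected.

1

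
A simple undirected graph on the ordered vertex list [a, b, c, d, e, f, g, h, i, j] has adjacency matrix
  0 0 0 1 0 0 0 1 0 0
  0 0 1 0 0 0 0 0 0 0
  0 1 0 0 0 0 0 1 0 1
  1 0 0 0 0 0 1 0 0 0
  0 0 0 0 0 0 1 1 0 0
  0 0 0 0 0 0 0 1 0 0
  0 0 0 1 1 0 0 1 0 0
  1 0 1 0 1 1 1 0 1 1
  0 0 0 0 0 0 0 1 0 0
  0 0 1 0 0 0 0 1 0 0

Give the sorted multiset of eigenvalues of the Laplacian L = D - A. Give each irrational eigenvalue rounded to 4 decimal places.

[0, 0.5155, 0.8421, 1, 1.4451, 1.5801, 2.6569, 3.8431, 4.0342, 8.0832]

Reading degrees in the order [a, b, c, d, e, f, g, h, i, j] gives [2, 1, 3, 2, 2, 1, 3, 7, 1, 2]; set D = diag(2, 1, 3, 2, 2, 1, 3, 7, 1, 2) and form L = D - A. Since every row of L sums to 0, the all-ones vector is in the kernel and 0 is an eigenvalue. The largest eigenvalue, 8.0832, is at most the vertex count 10.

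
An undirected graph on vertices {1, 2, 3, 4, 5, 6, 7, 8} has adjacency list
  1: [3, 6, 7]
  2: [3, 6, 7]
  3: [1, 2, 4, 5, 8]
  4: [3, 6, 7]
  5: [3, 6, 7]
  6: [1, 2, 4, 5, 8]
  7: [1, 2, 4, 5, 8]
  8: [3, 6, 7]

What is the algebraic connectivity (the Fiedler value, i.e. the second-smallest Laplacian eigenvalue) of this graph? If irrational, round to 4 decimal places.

3

Each diagonal entry of L is the vertex degree and each off-diagonal entry is -1 where an edge is present, 0 otherwise; in the order [1, 2, 3, 4, 5, 6, 7, 8] the diagonal is [3, 3, 5, 3, 3, 5, 5, 3]. The sorted Laplacian eigenvalues are [0, 3, 3, 3, 3, 5, 5, 8]; the algebraic connectivity is the second entry, 3.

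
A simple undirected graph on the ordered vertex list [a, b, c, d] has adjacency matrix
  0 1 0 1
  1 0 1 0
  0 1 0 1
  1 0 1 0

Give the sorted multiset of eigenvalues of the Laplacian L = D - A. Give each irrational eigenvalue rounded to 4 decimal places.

[0, 2, 2, 4]

Each diagonal entry of L is the vertex degree and each off-diagonal entry is -1 where an edge is present, 0 otherwise; in the order [a, b, c, d] the diagonal is [2, 2, 2, 2]. Since every row of L sums to 0, the all-ones vector is in the kernel and 0 is an eigenvalue. By the matrix-tree theorem the graph has (1/4) * product of the nonzero eigenvalues = 4 spanning trees.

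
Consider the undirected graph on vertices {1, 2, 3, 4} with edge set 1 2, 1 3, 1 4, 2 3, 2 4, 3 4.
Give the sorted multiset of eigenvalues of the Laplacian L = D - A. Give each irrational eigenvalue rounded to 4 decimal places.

[0, 4, 4, 4]

Reading degrees in the order [1, 2, 3, 4] gives [3, 3, 3, 3]; set D = diag(3, 3, 3, 3) and form L = D - A. L is symmetric positive semidefinite, so every eigenvalue is real and nonnegative. There is one zero in the spectrum, matching the 1 component. The largest eigenvalue, 4, is at most the vertex count 4.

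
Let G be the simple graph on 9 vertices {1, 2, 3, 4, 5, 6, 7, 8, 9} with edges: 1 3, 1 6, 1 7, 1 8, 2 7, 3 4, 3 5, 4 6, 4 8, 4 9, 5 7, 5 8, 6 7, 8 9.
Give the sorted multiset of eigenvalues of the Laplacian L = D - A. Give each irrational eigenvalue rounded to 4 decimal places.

[0, 0.7432, 1.6419, 2.3431, 3.1462, 4, 4.2099, 5.3884, 6.5272]

With the vertex order [1, 2, 3, 4, 5, 6, 7, 8, 9], the degrees are [4, 1, 3, 4, 3, 3, 4, 4, 2], giving D = diag(4, 1, 3, 4, 3, 3, 4, 4, 2) and L = D - A. L is symmetric positive semidefinite, so every eigenvalue is real and nonnegative. By the matrix-tree theorem the graph has (1/9) * product of the nonzero eigenvalues = 592 spanning trees.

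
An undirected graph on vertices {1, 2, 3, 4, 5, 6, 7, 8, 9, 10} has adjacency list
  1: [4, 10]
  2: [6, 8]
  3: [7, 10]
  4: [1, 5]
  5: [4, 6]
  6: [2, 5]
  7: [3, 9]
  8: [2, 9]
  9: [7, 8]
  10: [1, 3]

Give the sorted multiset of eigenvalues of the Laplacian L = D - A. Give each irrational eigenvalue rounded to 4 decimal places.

Each diagonal entry of L is the vertex degree and each off-diagonal entry is -1 where an edge is present, 0 otherwise; in the order [1, 2, 3, 4, 5, 6, 7, 8, 9, 10] the diagonal is [2, 2, 2, 2, 2, 2, 2, 2, 2, 2]. Diagonalising L (or applying a numerical eigensolver to the 10x10 matrix) gives the spectrum above. The largest eigenvalue, 4, is at most the vertex count 10. The eigenvalues sum to 20, which equals trace(L) = 2|E|.

[0, 0.3820, 0.3820, 1.3820, 1.3820, 2.6180, 2.6180, 3.6180, 3.6180, 4]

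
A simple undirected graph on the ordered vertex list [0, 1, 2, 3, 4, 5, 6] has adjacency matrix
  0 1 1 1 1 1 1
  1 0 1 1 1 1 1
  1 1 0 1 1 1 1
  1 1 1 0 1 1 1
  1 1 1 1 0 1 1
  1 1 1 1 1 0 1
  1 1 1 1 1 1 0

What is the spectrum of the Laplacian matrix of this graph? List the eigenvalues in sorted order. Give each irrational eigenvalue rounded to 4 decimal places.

With the vertex order [0, 1, 2, 3, 4, 5, 6], the degrees are [6, 6, 6, 6, 6, 6, 6], giving D = diag(6, 6, 6, 6, 6, 6, 6) and L = D - A. Diagonalising L (or applying a numerical eigensolver to the 7x7 matrix) gives the spectrum above. The single zero eigenvalue shows the graph is connected. There is one zero in the spectrum, matching the 1 component. The eigenvalues sum to 42, which equals trace(L) = 2|E|.

[0, 7, 7, 7, 7, 7, 7]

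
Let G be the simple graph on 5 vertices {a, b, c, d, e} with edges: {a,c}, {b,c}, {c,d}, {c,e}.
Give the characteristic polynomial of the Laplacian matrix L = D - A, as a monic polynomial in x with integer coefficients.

x^5 - 8x^4 + 18x^3 - 16x^2 + 5x

Each diagonal entry of L is the vertex degree and each off-diagonal entry is -1 where an edge is present, 0 otherwise; in the order [a, b, c, d, e] the diagonal is [1, 1, 4, 1, 1]. The eigenvalues of L are [0, 1, 1, 1, 5]; the characteristic polynomial is the product of (x - lambda_i), which multiplies out to x^5 - 8x^4 + 18x^3 - 16x^2 + 5x. The coefficient of x^4 equals -trace(L) = -8, matching the sum of degrees. There is one zero in the spectrum, matching the 1 component. By the matrix-tree theorem the graph has (1/5) * product of the nonzero eigenvalues = 1 spanning tree.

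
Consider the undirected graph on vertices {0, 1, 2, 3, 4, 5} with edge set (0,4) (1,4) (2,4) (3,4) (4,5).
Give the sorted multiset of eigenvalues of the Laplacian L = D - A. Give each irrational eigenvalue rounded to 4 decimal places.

Reading degrees in the order [0, 1, 2, 3, 4, 5] gives [1, 1, 1, 1, 5, 1]; set D = diag(1, 1, 1, 1, 5, 1) and form L = D - A. Diagonalising L (or applying a numerical eigensolver to the 6x6 matrix) gives the spectrum above. By the matrix-tree theorem the graph has (1/6) * product of the nonzero eigenvalues = 1 spanning tree.

[0, 1, 1, 1, 1, 6]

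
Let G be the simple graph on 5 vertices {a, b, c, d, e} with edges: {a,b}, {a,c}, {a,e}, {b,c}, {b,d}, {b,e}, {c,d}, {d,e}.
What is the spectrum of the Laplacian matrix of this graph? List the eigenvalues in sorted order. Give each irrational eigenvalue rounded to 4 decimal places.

[0, 3, 3, 5, 5]

With the vertex order [a, b, c, d, e], the degrees are [3, 4, 3, 3, 3], giving D = diag(3, 4, 3, 3, 3) and L = D - A. Diagonalising L (or applying a numerical eigensolver to the 5x5 matrix) gives the spectrum above. The single zero eigenvalue shows the graph is connected. The eigenvalues sum to 16, which equals trace(L) = 2|E|.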